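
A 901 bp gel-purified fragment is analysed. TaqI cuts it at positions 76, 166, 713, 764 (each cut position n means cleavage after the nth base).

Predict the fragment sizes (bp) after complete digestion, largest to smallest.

Linear molecule, 4 cuts → 5 fragments:
  76 − 0 = 76 bp
  166 − 76 = 90 bp
  713 − 166 = 547 bp
  764 − 713 = 51 bp
  901 − 764 = 137 bp
Sorted largest to smallest: 547, 137, 90, 76, 51 bp.

547, 137, 90, 76, 51 bp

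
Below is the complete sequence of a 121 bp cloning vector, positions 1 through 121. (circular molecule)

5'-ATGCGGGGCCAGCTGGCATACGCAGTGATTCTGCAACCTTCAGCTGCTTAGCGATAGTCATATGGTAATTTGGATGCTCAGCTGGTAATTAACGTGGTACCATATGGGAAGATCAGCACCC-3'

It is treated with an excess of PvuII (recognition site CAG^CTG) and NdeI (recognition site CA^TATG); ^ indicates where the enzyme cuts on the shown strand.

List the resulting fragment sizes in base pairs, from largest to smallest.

PvuII sites (CAGCTG) start at positions 10, 41, 79.
PvuII cuts after base 3 of each site, so after positions 12, 43, 81.
NdeI sites (CATATG) start at positions 59, 101.
NdeI cuts after base 2 of each site, so after positions 60, 102.
Combined cut positions: 12, 43, 60, 81, 102.
Circular molecule, 5 cuts → 5 fragments:
  13–43 → 31 bp
  44–60 → 17 bp
  61–81 → 21 bp
  82–102 → 21 bp
  103–121 then 1–12 → 19 + 12 = 31 bp
Sorted largest to smallest: 31, 31, 21, 21, 17 bp.

31, 31, 21, 21, 17 bp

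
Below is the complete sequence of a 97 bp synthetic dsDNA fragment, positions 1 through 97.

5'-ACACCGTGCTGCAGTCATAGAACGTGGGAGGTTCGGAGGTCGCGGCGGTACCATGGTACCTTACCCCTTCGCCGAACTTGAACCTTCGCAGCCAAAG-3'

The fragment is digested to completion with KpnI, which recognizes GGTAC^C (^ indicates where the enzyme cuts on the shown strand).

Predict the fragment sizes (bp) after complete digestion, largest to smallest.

KpnI sites (GGTACC) start at positions 47, 55.
KpnI cuts after base 5 of each site (before the last base), so after positions 51, 59.
Linear molecule, 2 cuts → 3 fragments:
  1–51 → 51 bp
  52–59 → 8 bp
  60–97 → 38 bp
Sorted largest to smallest: 51, 38, 8 bp.

51, 38, 8 bp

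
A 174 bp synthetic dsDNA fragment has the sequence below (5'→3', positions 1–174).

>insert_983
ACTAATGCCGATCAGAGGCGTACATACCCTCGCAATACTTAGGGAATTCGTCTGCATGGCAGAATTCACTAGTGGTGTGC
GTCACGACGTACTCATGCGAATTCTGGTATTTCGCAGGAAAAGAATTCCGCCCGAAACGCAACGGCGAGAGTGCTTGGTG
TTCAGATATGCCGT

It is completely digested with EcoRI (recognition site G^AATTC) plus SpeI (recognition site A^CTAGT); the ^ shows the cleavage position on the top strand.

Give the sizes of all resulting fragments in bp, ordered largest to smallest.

51, 44, 31, 24, 18, 6 bp

EcoRI sites (GAATTC) start at positions 44, 62, 99, 123.
EcoRI cuts after the first base of each site, so after positions 44, 62, 99, 123.
The SpeI site (ACTAGT) starts at position 68.
SpeI cuts after the first base of each site, so after position 68.
Combined cut positions: 44, 62, 68, 99, 123.
Linear molecule, 5 cuts → 6 fragments:
  1–44 → 44 bp
  45–62 → 18 bp
  63–68 → 6 bp
  69–99 → 31 bp
  100–123 → 24 bp
  124–174 → 51 bp
Sorted largest to smallest: 51, 44, 31, 24, 18, 6 bp.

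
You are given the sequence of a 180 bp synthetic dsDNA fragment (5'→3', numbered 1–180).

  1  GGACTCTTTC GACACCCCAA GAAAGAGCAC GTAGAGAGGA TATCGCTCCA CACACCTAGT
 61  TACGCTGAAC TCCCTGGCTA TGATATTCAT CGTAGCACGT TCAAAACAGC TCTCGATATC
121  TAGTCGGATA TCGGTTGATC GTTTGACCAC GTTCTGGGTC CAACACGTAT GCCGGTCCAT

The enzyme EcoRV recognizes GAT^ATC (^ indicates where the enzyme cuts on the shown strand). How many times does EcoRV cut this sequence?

GATATC occurs starting at positions 39, 115, 127.
EcoRV cuts at 3 sites.

3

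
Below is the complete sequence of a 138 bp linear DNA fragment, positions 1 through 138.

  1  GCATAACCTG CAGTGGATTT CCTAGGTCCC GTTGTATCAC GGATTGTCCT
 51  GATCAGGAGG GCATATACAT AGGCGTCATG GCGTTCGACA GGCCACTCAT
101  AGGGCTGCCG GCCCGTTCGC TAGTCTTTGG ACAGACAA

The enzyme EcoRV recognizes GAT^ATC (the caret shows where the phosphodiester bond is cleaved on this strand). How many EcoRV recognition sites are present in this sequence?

0

No occurrence of GATATC is present in the sequence.
EcoRV does not cut: 0 sites.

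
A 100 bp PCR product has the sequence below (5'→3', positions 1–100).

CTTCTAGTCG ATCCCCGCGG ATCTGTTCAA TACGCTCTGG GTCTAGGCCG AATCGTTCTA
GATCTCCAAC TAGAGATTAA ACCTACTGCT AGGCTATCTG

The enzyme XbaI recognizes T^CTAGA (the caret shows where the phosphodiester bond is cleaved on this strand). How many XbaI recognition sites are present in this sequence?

TCTAGA occurs starting at position 57.
XbaI cuts at 1 site.

1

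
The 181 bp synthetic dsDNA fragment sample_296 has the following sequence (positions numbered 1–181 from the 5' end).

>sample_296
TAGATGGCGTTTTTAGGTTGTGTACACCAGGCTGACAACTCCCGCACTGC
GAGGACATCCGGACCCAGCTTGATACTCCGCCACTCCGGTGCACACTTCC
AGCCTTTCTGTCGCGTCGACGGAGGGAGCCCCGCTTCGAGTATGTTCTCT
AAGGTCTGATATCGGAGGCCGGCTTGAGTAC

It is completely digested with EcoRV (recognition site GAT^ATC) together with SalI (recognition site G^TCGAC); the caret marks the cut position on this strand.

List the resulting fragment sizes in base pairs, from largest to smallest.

The EcoRV site (GATATC) starts at position 158.
EcoRV cuts after base 3 of each site, so after position 160.
The SalI site (GTCGAC) starts at position 115.
SalI cuts after the first base of each site, so after position 115.
Combined cut positions: 115, 160.
Linear molecule, 2 cuts → 3 fragments:
  1–115 → 115 bp
  116–160 → 45 bp
  161–181 → 21 bp
Sorted largest to smallest: 115, 45, 21 bp.

115, 45, 21 bp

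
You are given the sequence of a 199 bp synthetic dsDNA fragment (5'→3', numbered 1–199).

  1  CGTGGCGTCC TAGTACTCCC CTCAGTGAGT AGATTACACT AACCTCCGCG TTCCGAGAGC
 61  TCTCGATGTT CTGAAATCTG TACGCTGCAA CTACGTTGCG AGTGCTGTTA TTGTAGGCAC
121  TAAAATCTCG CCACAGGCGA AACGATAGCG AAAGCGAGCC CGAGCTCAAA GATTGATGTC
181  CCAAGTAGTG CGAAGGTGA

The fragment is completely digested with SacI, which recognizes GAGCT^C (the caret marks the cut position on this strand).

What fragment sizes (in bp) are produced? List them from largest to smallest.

SacI sites (GAGCTC) start at positions 57, 162.
SacI cuts after base 5 of each site (before the last base), so after positions 61, 166.
Linear molecule, 2 cuts → 3 fragments:
  1–61 → 61 bp
  62–166 → 105 bp
  167–199 → 33 bp
Sorted largest to smallest: 105, 61, 33 bp.

105, 61, 33 bp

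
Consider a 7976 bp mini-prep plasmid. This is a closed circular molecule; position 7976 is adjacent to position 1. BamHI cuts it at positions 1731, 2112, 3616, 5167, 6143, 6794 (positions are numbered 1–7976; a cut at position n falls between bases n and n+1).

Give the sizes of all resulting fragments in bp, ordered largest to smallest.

2913, 1551, 1504, 976, 651, 381 bp

Circular molecule, 6 cuts → 6 fragments:
  2112 − 1731 = 381 bp
  3616 − 2112 = 1504 bp
  5167 − 3616 = 1551 bp
  6143 − 5167 = 976 bp
  6794 − 6143 = 651 bp
  wrap: 7976 − 6794 + 1731 = 2913 bp
Sorted largest to smallest: 2913, 1551, 1504, 976, 651, 381 bp.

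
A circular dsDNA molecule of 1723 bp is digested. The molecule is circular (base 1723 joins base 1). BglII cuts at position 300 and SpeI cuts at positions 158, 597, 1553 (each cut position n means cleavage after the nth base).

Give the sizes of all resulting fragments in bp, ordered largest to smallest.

956, 328, 297, 142 bp

Combined cut positions (sorted): 158, 300, 597, 1553.
Circular molecule, 4 cuts → 4 fragments:
  300 − 158 = 142 bp
  597 − 300 = 297 bp
  1553 − 597 = 956 bp
  wrap: 1723 − 1553 + 158 = 328 bp
Sorted largest to smallest: 956, 328, 297, 142 bp.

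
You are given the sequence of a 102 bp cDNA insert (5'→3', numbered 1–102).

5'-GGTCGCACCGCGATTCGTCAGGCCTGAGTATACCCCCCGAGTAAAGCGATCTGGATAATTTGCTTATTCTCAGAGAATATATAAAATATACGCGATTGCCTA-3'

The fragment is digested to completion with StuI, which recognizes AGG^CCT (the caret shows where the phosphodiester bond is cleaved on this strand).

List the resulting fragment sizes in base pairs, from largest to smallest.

The StuI site (AGGCCT) starts at position 20.
StuI cuts after base 3 of each site, so after position 22.
Linear molecule, 1 cut → 2 fragments:
  1–22 → 22 bp
  23–102 → 80 bp
Sorted largest to smallest: 80, 22 bp.

80, 22 bp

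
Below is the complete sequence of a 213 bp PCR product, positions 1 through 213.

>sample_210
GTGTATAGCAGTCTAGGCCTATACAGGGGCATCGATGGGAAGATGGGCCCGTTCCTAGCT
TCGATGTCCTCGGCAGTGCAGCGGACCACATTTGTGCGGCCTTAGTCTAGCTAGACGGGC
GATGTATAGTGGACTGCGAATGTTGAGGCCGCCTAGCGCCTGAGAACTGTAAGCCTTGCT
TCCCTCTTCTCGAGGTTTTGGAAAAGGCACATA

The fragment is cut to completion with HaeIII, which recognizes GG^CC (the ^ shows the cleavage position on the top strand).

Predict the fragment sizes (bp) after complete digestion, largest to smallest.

HaeIII sites (GGCC) start at positions 16, 46, 98, 147.
HaeIII cuts after base 2 of each site, so after positions 17, 47, 99, 148.
Linear molecule, 4 cuts → 5 fragments:
  1–17 → 17 bp
  18–47 → 30 bp
  48–99 → 52 bp
  100–148 → 49 bp
  149–213 → 65 bp
Sorted largest to smallest: 65, 52, 49, 30, 17 bp.

65, 52, 49, 30, 17 bp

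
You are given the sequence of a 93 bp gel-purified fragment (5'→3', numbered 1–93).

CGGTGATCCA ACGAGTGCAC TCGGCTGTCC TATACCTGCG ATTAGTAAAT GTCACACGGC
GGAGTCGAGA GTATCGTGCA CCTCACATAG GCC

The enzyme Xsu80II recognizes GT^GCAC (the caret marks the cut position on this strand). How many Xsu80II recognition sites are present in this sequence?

2

GTGCAC occurs starting at positions 15, 76.
Xsu80II cuts at 2 sites.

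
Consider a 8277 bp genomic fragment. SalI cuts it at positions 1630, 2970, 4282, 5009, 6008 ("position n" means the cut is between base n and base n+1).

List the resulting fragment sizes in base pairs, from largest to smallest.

Linear molecule, 5 cuts → 6 fragments:
  1630 − 0 = 1630 bp
  2970 − 1630 = 1340 bp
  4282 − 2970 = 1312 bp
  5009 − 4282 = 727 bp
  6008 − 5009 = 999 bp
  8277 − 6008 = 2269 bp
Sorted largest to smallest: 2269, 1630, 1340, 1312, 999, 727 bp.

2269, 1630, 1340, 1312, 999, 727 bp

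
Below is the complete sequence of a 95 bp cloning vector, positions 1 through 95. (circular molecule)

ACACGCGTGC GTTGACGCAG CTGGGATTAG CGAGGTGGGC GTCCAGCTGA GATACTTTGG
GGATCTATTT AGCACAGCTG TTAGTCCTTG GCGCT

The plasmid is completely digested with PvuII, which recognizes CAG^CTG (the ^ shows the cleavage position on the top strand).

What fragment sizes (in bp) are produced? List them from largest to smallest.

38, 31, 26 bp

PvuII sites (CAGCTG) start at positions 18, 44, 75.
PvuII cuts after base 3 of each site, so after positions 20, 46, 77.
Circular molecule, 3 cuts → 3 fragments:
  21–46 → 26 bp
  47–77 → 31 bp
  78–95 then 1–20 → 18 + 20 = 38 bp
Sorted largest to smallest: 38, 31, 26 bp.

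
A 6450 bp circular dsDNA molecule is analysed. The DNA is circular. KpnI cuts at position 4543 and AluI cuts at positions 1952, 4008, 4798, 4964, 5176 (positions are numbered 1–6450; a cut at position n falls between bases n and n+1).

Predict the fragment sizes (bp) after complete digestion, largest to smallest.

3226, 2056, 535, 255, 212, 166 bp

Combined cut positions (sorted): 1952, 4008, 4543, 4798, 4964, 5176.
Circular molecule, 6 cuts → 6 fragments:
  4008 − 1952 = 2056 bp
  4543 − 4008 = 535 bp
  4798 − 4543 = 255 bp
  4964 − 4798 = 166 bp
  5176 − 4964 = 212 bp
  wrap: 6450 − 5176 + 1952 = 3226 bp
Sorted largest to smallest: 3226, 2056, 535, 255, 212, 166 bp.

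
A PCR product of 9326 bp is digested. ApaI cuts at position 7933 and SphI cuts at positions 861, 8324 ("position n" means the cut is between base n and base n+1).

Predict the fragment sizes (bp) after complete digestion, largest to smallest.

7072, 1002, 861, 391 bp

Combined cut positions (sorted): 861, 7933, 8324.
Linear molecule, 3 cuts → 4 fragments:
  861 − 0 = 861 bp
  7933 − 861 = 7072 bp
  8324 − 7933 = 391 bp
  9326 − 8324 = 1002 bp
Sorted largest to smallest: 7072, 1002, 861, 391 bp.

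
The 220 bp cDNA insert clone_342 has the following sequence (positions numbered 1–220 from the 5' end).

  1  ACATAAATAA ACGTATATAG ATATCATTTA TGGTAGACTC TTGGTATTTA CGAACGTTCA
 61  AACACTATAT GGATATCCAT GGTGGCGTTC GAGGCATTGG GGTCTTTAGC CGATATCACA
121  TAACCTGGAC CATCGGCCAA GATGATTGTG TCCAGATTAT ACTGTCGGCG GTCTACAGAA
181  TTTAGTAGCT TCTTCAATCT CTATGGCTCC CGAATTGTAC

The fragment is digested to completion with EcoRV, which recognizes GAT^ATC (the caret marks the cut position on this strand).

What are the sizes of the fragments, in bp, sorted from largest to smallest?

EcoRV sites (GATATC) start at positions 20, 72, 112.
EcoRV cuts after base 3 of each site, so after positions 22, 74, 114.
Linear molecule, 3 cuts → 4 fragments:
  1–22 → 22 bp
  23–74 → 52 bp
  75–114 → 40 bp
  115–220 → 106 bp
Sorted largest to smallest: 106, 52, 40, 22 bp.

106, 52, 40, 22 bp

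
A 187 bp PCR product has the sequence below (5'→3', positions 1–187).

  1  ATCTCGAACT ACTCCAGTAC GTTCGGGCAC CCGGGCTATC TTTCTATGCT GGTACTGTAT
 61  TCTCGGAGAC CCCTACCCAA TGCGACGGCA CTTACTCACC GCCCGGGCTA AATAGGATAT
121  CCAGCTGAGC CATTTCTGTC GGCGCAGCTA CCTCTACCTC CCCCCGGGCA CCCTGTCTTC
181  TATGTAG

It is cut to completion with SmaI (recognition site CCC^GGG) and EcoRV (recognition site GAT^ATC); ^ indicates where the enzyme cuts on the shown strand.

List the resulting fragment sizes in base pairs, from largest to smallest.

SmaI sites (CCCGGG) start at positions 30, 102, 163.
SmaI cuts after base 3 of each site, so after positions 32, 104, 165.
The EcoRV site (GATATC) starts at position 116.
EcoRV cuts after base 3 of each site, so after position 118.
Combined cut positions: 32, 104, 118, 165.
Linear molecule, 4 cuts → 5 fragments:
  1–32 → 32 bp
  33–104 → 72 bp
  105–118 → 14 bp
  119–165 → 47 bp
  166–187 → 22 bp
Sorted largest to smallest: 72, 47, 32, 22, 14 bp.

72, 47, 32, 22, 14 bp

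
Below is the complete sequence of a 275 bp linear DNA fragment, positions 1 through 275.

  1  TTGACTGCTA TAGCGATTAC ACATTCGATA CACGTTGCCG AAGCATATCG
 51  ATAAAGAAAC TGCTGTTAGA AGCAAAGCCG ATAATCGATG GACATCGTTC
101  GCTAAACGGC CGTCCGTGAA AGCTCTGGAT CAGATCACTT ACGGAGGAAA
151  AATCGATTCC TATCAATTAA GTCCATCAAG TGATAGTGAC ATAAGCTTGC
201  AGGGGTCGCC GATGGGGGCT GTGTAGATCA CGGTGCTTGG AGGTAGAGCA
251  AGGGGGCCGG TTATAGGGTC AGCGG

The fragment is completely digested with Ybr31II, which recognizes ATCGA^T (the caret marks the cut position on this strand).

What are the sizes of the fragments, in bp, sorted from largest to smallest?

Ybr31II sites (ATCGAT) start at positions 47, 84, 152.
Ybr31II cuts after base 5 of each site (before the last base), so after positions 51, 88, 156.
Linear molecule, 3 cuts → 4 fragments:
  1–51 → 51 bp
  52–88 → 37 bp
  89–156 → 68 bp
  157–275 → 119 bp
Sorted largest to smallest: 119, 68, 51, 37 bp.

119, 68, 51, 37 bp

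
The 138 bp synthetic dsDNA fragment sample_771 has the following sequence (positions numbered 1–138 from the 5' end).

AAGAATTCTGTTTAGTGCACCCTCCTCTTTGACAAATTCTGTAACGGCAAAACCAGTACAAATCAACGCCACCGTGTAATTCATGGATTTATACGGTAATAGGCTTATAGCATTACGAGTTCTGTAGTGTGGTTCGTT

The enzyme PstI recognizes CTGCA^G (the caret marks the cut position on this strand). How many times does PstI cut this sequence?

No occurrence of CTGCAG is present in the sequence.
PstI does not cut: 0 sites.

0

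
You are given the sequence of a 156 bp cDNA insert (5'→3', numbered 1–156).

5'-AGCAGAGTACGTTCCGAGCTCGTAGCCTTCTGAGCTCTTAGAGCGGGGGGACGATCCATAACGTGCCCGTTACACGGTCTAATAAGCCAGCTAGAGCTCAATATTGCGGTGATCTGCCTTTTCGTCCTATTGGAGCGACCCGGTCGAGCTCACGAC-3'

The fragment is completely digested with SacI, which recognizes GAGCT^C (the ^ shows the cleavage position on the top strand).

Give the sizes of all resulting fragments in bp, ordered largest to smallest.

62, 52, 20, 16, 6 bp

SacI sites (GAGCTC) start at positions 16, 32, 94, 146.
SacI cuts after base 5 of each site (before the last base), so after positions 20, 36, 98, 150.
Linear molecule, 4 cuts → 5 fragments:
  1–20 → 20 bp
  21–36 → 16 bp
  37–98 → 62 bp
  99–150 → 52 bp
  151–156 → 6 bp
Sorted largest to smallest: 62, 52, 20, 16, 6 bp.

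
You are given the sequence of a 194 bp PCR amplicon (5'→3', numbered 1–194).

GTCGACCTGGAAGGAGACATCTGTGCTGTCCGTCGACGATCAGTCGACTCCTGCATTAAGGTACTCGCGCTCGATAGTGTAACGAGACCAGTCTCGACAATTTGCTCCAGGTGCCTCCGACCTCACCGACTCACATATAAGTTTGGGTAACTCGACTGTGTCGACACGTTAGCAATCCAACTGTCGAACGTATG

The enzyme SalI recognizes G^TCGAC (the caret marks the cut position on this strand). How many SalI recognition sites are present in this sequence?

GTCGAC occurs starting at positions 1, 32, 43, 160.
SalI cuts at 4 sites.

4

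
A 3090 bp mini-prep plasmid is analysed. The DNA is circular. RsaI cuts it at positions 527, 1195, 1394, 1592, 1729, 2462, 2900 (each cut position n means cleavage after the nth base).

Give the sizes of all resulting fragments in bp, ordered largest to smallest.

Circular molecule, 7 cuts → 7 fragments:
  1195 − 527 = 668 bp
  1394 − 1195 = 199 bp
  1592 − 1394 = 198 bp
  1729 − 1592 = 137 bp
  2462 − 1729 = 733 bp
  2900 − 2462 = 438 bp
  wrap: 3090 − 2900 + 527 = 717 bp
Sorted largest to smallest: 733, 717, 668, 438, 199, 198, 137 bp.

733, 717, 668, 438, 199, 198, 137 bp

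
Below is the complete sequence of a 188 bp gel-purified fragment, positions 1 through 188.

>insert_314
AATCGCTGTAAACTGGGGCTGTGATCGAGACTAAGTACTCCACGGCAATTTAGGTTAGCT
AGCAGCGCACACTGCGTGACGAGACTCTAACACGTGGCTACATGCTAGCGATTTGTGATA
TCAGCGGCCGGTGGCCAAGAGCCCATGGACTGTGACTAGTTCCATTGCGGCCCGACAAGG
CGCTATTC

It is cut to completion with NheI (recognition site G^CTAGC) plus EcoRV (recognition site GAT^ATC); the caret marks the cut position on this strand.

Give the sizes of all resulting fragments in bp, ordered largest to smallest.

NheI sites (GCTAGC) start at positions 58, 104.
NheI cuts after the first base of each site, so after positions 58, 104.
The EcoRV site (GATATC) starts at position 117.
EcoRV cuts after base 3 of each site, so after position 119.
Combined cut positions: 58, 104, 119.
Linear molecule, 3 cuts → 4 fragments:
  1–58 → 58 bp
  59–104 → 46 bp
  105–119 → 15 bp
  120–188 → 69 bp
Sorted largest to smallest: 69, 58, 46, 15 bp.

69, 58, 46, 15 bp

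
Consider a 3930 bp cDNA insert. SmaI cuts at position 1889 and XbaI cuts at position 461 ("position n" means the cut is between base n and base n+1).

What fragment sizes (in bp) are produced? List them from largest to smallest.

Combined cut positions (sorted): 461, 1889.
Linear molecule, 2 cuts → 3 fragments:
  461 − 0 = 461 bp
  1889 − 461 = 1428 bp
  3930 − 1889 = 2041 bp
Sorted largest to smallest: 2041, 1428, 461 bp.

2041, 1428, 461 bp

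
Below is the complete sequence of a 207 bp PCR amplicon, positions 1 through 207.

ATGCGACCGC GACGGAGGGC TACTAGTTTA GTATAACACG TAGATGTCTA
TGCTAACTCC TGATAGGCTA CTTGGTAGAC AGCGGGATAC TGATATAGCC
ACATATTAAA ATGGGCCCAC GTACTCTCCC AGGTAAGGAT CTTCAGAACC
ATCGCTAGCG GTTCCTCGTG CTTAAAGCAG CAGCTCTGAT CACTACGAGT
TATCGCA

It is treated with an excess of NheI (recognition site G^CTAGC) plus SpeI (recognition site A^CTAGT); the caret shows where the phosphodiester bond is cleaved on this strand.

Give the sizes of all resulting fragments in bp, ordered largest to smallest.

The NheI site (GCTAGC) starts at position 154.
NheI cuts after the first base of each site, so after position 154.
The SpeI site (ACTAGT) starts at position 22.
SpeI cuts after the first base of each site, so after position 22.
Combined cut positions: 22, 154.
Linear molecule, 2 cuts → 3 fragments:
  1–22 → 22 bp
  23–154 → 132 bp
  155–207 → 53 bp
Sorted largest to smallest: 132, 53, 22 bp.

132, 53, 22 bp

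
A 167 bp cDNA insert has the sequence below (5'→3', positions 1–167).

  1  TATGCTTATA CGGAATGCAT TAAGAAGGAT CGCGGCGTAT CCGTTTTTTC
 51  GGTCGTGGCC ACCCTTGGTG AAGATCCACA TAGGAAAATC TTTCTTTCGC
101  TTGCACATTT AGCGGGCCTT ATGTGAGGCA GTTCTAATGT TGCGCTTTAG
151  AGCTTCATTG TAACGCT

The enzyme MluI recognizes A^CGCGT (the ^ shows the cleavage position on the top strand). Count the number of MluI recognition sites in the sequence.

0

No occurrence of ACGCGT is present in the sequence.
MluI does not cut: 0 sites.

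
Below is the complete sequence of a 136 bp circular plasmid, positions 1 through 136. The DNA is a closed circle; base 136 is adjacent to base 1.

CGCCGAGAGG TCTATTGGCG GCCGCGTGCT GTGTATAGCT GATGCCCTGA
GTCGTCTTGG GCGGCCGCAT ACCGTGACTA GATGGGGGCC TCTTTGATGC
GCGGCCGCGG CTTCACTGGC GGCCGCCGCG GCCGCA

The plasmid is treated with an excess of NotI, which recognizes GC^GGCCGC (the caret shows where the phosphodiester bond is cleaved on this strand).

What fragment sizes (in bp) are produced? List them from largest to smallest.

NotI sites (GCGGCCGC) start at positions 18, 61, 101, 119, 128.
NotI cuts after base 2 of each site, so after positions 19, 62, 102, 120, 129.
Circular molecule, 5 cuts → 5 fragments:
  20–62 → 43 bp
  63–102 → 40 bp
  103–120 → 18 bp
  121–129 → 9 bp
  130–136 then 1–19 → 7 + 19 = 26 bp
Sorted largest to smallest: 43, 40, 26, 18, 9 bp.

43, 40, 26, 18, 9 bp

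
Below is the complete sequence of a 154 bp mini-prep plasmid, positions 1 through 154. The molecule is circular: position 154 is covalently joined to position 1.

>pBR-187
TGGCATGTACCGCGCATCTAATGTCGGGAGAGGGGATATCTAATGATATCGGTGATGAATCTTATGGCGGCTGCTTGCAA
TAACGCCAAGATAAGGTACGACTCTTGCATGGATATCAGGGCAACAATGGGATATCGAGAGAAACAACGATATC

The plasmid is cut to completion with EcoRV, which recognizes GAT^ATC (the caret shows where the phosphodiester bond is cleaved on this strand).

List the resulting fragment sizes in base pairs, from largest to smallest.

67, 40, 19, 18, 10 bp

EcoRV sites (GATATC) start at positions 35, 45, 112, 131, 149.
EcoRV cuts after base 3 of each site, so after positions 37, 47, 114, 133, 151.
Circular molecule, 5 cuts → 5 fragments:
  38–47 → 10 bp
  48–114 → 67 bp
  115–133 → 19 bp
  134–151 → 18 bp
  152–154 then 1–37 → 3 + 37 = 40 bp
Sorted largest to smallest: 67, 40, 19, 18, 10 bp.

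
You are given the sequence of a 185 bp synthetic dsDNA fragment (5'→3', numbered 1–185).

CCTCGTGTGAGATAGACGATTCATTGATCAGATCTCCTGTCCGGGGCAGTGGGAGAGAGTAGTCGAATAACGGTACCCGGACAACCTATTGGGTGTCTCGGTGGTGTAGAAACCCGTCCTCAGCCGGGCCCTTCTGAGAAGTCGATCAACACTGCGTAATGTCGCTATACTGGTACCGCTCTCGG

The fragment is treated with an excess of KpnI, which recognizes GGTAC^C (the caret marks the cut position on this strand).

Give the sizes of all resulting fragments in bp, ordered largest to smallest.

100, 76, 9 bp

KpnI sites (GGTACC) start at positions 72, 172.
KpnI cuts after base 5 of each site (before the last base), so after positions 76, 176.
Linear molecule, 2 cuts → 3 fragments:
  1–76 → 76 bp
  77–176 → 100 bp
  177–185 → 9 bp
Sorted largest to smallest: 100, 76, 9 bp.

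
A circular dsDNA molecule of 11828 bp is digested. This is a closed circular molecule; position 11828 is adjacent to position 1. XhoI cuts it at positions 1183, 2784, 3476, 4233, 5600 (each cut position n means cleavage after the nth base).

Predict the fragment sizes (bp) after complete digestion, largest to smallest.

7411, 1601, 1367, 757, 692 bp

Circular molecule, 5 cuts → 5 fragments:
  2784 − 1183 = 1601 bp
  3476 − 2784 = 692 bp
  4233 − 3476 = 757 bp
  5600 − 4233 = 1367 bp
  wrap: 11828 − 5600 + 1183 = 7411 bp
Sorted largest to smallest: 7411, 1601, 1367, 757, 692 bp.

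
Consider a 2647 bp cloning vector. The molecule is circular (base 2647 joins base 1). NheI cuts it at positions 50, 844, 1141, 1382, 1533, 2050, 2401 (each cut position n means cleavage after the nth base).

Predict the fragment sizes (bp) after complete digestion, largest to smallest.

Circular molecule, 7 cuts → 7 fragments:
  844 − 50 = 794 bp
  1141 − 844 = 297 bp
  1382 − 1141 = 241 bp
  1533 − 1382 = 151 bp
  2050 − 1533 = 517 bp
  2401 − 2050 = 351 bp
  wrap: 2647 − 2401 + 50 = 296 bp
Sorted largest to smallest: 794, 517, 351, 297, 296, 241, 151 bp.

794, 517, 351, 297, 296, 241, 151 bp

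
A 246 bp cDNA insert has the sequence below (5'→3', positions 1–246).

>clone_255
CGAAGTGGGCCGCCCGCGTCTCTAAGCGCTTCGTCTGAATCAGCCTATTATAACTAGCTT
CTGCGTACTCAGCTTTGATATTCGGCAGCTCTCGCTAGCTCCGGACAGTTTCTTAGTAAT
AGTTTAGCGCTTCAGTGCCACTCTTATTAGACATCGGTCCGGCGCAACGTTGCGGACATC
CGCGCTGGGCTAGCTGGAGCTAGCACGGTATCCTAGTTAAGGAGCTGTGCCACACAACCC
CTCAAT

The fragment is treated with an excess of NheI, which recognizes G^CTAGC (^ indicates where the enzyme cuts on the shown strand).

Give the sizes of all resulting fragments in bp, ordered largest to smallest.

NheI sites (GCTAGC) start at positions 94, 189, 199.
NheI cuts after the first base of each site, so after positions 94, 189, 199.
Linear molecule, 3 cuts → 4 fragments:
  1–94 → 94 bp
  95–189 → 95 bp
  190–199 → 10 bp
  200–246 → 47 bp
Sorted largest to smallest: 95, 94, 47, 10 bp.

95, 94, 47, 10 bp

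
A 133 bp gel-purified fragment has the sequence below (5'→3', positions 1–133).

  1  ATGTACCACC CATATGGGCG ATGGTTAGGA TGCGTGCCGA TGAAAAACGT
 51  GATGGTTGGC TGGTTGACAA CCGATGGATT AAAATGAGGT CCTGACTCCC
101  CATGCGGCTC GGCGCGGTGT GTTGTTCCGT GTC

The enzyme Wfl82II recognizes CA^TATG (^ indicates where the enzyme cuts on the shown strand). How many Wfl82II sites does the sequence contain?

CATATG occurs starting at position 11.
Wfl82II cuts at 1 site.

1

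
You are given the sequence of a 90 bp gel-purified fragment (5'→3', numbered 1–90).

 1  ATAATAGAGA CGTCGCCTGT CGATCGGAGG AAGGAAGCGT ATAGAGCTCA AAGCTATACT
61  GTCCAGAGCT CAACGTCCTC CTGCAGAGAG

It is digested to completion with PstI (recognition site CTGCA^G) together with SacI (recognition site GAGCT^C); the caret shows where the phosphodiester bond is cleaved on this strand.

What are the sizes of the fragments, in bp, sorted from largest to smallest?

The PstI site (CTGCAG) starts at position 81.
PstI cuts after base 5 of each site (before the last base), so after position 85.
SacI sites (GAGCTC) start at positions 44, 66.
SacI cuts after base 5 of each site (before the last base), so after positions 48, 70.
Combined cut positions: 48, 70, 85.
Linear molecule, 3 cuts → 4 fragments:
  1–48 → 48 bp
  49–70 → 22 bp
  71–85 → 15 bp
  86–90 → 5 bp
Sorted largest to smallest: 48, 22, 15, 5 bp.

48, 22, 15, 5 bp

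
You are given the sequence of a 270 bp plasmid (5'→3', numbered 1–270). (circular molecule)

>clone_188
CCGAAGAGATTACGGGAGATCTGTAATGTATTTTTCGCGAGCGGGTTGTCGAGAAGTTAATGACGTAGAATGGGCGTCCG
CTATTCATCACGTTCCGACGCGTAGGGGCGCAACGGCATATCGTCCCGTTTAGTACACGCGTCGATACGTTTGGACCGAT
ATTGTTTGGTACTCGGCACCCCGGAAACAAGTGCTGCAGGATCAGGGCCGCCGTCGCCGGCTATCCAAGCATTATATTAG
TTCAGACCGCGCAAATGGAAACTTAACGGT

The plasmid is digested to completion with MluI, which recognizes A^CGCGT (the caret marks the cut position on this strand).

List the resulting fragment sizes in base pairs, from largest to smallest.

231, 39 bp

MluI sites (ACGCGT) start at positions 98, 137.
MluI cuts after the first base of each site, so after positions 98, 137.
Circular molecule, 2 cuts → 2 fragments:
  99–137 → 39 bp
  138–270 then 1–98 → 133 + 98 = 231 bp
Sorted largest to smallest: 231, 39 bp.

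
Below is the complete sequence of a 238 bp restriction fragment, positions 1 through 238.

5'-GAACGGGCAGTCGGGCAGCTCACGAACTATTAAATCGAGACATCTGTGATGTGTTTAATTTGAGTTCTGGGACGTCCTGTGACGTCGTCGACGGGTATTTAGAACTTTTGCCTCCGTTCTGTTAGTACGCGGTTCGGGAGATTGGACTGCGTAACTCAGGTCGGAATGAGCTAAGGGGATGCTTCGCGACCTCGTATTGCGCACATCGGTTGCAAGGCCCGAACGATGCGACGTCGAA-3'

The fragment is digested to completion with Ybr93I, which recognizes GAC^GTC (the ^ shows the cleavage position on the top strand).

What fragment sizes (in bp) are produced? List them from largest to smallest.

Ybr93I sites (GACGTC) start at positions 71, 81, 230.
Ybr93I cuts after base 3 of each site, so after positions 73, 83, 232.
Linear molecule, 3 cuts → 4 fragments:
  1–73 → 73 bp
  74–83 → 10 bp
  84–232 → 149 bp
  233–238 → 6 bp
Sorted largest to smallest: 149, 73, 10, 6 bp.

149, 73, 10, 6 bp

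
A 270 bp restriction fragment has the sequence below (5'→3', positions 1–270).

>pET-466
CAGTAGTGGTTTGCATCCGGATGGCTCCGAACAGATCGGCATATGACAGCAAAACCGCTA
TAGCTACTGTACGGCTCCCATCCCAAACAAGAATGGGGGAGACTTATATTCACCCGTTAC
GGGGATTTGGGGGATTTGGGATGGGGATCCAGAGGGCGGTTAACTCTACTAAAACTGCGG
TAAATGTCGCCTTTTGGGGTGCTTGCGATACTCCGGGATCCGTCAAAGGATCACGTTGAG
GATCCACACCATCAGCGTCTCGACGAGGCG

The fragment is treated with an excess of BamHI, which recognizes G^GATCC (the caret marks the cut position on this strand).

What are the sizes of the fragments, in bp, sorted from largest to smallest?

BamHI sites (GGATCC) start at positions 145, 216, 240.
BamHI cuts after the first base of each site, so after positions 145, 216, 240.
Linear molecule, 3 cuts → 4 fragments:
  1–145 → 145 bp
  146–216 → 71 bp
  217–240 → 24 bp
  241–270 → 30 bp
Sorted largest to smallest: 145, 71, 30, 24 bp.

145, 71, 30, 24 bp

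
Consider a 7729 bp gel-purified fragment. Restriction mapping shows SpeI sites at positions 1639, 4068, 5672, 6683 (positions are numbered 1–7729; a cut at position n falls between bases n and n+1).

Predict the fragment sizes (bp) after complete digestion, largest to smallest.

2429, 1639, 1604, 1046, 1011 bp

Linear molecule, 4 cuts → 5 fragments:
  1639 − 0 = 1639 bp
  4068 − 1639 = 2429 bp
  5672 − 4068 = 1604 bp
  6683 − 5672 = 1011 bp
  7729 − 6683 = 1046 bp
Sorted largest to smallest: 2429, 1639, 1604, 1046, 1011 bp.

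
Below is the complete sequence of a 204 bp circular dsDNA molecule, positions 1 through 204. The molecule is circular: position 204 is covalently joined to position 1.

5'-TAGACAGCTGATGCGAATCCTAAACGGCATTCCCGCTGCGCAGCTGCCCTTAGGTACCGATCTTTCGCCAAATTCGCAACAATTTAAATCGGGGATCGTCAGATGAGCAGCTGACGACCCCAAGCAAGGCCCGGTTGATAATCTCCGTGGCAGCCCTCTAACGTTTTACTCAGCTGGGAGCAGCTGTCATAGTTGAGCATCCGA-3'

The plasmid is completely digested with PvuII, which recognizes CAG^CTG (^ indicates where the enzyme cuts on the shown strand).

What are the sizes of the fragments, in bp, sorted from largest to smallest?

PvuII sites (CAGCTG) start at positions 5, 41, 108, 171, 181.
PvuII cuts after base 3 of each site, so after positions 7, 43, 110, 173, 183.
Circular molecule, 5 cuts → 5 fragments:
  8–43 → 36 bp
  44–110 → 67 bp
  111–173 → 63 bp
  174–183 → 10 bp
  184–204 then 1–7 → 21 + 7 = 28 bp
Sorted largest to smallest: 67, 63, 36, 28, 10 bp.

67, 63, 36, 28, 10 bp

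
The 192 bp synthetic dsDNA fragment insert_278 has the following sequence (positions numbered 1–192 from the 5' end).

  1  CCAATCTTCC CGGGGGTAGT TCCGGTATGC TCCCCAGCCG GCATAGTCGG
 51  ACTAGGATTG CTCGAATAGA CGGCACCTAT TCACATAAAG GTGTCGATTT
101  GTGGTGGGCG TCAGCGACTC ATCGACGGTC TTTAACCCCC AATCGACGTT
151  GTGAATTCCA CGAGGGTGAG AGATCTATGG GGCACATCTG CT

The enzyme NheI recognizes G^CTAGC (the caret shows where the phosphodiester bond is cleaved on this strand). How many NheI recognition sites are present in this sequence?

0

No occurrence of GCTAGC is present in the sequence.
NheI does not cut: 0 sites.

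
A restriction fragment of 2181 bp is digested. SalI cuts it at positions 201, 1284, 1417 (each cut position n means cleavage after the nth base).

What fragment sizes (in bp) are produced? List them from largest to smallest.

Linear molecule, 3 cuts → 4 fragments:
  201 − 0 = 201 bp
  1284 − 201 = 1083 bp
  1417 − 1284 = 133 bp
  2181 − 1417 = 764 bp
Sorted largest to smallest: 1083, 764, 201, 133 bp.

1083, 764, 201, 133 bp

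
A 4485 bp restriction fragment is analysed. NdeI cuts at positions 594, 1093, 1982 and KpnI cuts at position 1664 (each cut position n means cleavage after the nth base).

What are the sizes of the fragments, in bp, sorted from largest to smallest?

2503, 594, 571, 499, 318 bp

Combined cut positions (sorted): 594, 1093, 1664, 1982.
Linear molecule, 4 cuts → 5 fragments:
  594 − 0 = 594 bp
  1093 − 594 = 499 bp
  1664 − 1093 = 571 bp
  1982 − 1664 = 318 bp
  4485 − 1982 = 2503 bp
Sorted largest to smallest: 2503, 594, 571, 499, 318 bp.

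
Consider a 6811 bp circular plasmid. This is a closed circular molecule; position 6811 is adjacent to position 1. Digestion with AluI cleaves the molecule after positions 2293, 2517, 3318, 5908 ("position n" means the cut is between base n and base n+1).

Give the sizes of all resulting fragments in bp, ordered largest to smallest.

3196, 2590, 801, 224 bp

Circular molecule, 4 cuts → 4 fragments:
  2517 − 2293 = 224 bp
  3318 − 2517 = 801 bp
  5908 − 3318 = 2590 bp
  wrap: 6811 − 5908 + 2293 = 3196 bp
Sorted largest to smallest: 3196, 2590, 801, 224 bp.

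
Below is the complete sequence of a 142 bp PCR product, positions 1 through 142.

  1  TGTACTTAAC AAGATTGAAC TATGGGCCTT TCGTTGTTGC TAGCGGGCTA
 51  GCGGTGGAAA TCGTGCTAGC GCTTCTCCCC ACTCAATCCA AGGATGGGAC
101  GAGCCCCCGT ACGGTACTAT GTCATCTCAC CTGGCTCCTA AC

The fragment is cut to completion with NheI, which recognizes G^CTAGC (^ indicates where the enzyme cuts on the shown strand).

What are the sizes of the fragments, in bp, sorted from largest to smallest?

77, 39, 18, 8 bp

NheI sites (GCTAGC) start at positions 39, 47, 65.
NheI cuts after the first base of each site, so after positions 39, 47, 65.
Linear molecule, 3 cuts → 4 fragments:
  1–39 → 39 bp
  40–47 → 8 bp
  48–65 → 18 bp
  66–142 → 77 bp
Sorted largest to smallest: 77, 39, 18, 8 bp.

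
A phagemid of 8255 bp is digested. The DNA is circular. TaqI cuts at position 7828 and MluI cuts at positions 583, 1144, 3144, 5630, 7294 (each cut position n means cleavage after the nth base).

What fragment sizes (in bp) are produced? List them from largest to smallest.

2486, 2000, 1664, 1010, 561, 534 bp

Combined cut positions (sorted): 583, 1144, 3144, 5630, 7294, 7828.
Circular molecule, 6 cuts → 6 fragments:
  1144 − 583 = 561 bp
  3144 − 1144 = 2000 bp
  5630 − 3144 = 2486 bp
  7294 − 5630 = 1664 bp
  7828 − 7294 = 534 bp
  wrap: 8255 − 7828 + 583 = 1010 bp
Sorted largest to smallest: 2486, 2000, 1664, 1010, 561, 534 bp.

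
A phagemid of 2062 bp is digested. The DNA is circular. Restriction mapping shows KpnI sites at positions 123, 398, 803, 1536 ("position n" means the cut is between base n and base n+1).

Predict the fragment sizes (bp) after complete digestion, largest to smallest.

Circular molecule, 4 cuts → 4 fragments:
  398 − 123 = 275 bp
  803 − 398 = 405 bp
  1536 − 803 = 733 bp
  wrap: 2062 − 1536 + 123 = 649 bp
Sorted largest to smallest: 733, 649, 405, 275 bp.

733, 649, 405, 275 bp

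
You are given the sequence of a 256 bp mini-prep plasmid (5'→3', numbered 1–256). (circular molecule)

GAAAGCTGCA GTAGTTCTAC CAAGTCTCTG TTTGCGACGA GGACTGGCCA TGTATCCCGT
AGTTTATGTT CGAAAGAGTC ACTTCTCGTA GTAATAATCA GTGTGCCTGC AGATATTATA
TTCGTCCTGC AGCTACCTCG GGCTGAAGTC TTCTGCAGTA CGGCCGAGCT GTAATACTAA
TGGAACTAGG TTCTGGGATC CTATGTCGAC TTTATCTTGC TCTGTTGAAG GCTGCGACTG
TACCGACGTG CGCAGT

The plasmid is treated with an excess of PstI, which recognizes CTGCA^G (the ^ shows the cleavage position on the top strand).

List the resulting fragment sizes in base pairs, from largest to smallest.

PstI sites (CTGCAG) start at positions 6, 107, 127, 153.
PstI cuts after base 5 of each site (before the last base), so after positions 10, 111, 131, 157.
Circular molecule, 4 cuts → 4 fragments:
  11–111 → 101 bp
  112–131 → 20 bp
  132–157 → 26 bp
  158–256 then 1–10 → 99 + 10 = 109 bp
Sorted largest to smallest: 109, 101, 26, 20 bp.

109, 101, 26, 20 bp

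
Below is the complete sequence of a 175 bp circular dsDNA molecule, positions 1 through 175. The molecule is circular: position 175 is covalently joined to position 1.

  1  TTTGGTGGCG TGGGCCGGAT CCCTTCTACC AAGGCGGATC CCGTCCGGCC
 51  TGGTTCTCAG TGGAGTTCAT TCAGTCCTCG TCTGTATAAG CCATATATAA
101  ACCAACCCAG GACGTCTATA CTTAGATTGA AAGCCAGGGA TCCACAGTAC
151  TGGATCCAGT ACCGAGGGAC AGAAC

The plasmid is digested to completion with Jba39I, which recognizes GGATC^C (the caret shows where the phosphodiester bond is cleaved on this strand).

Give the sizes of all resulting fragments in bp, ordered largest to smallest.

Jba39I sites (GGATCC) start at positions 17, 36, 138, 152.
Jba39I cuts after base 5 of each site (before the last base), so after positions 21, 40, 142, 156.
Circular molecule, 4 cuts → 4 fragments:
  22–40 → 19 bp
  41–142 → 102 bp
  143–156 → 14 bp
  157–175 then 1–21 → 19 + 21 = 40 bp
Sorted largest to smallest: 102, 40, 19, 14 bp.

102, 40, 19, 14 bp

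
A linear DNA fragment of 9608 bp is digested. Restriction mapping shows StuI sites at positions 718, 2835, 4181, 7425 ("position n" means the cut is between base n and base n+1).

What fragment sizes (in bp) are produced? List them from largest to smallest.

Linear molecule, 4 cuts → 5 fragments:
  718 − 0 = 718 bp
  2835 − 718 = 2117 bp
  4181 − 2835 = 1346 bp
  7425 − 4181 = 3244 bp
  9608 − 7425 = 2183 bp
Sorted largest to smallest: 3244, 2183, 2117, 1346, 718 bp.

3244, 2183, 2117, 1346, 718 bp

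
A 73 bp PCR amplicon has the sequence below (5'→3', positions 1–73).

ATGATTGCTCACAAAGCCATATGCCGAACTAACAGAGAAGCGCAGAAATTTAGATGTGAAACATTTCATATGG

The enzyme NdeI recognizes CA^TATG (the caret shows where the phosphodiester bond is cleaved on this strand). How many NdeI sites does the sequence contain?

2

CATATG occurs starting at positions 18, 67.
NdeI cuts at 2 sites.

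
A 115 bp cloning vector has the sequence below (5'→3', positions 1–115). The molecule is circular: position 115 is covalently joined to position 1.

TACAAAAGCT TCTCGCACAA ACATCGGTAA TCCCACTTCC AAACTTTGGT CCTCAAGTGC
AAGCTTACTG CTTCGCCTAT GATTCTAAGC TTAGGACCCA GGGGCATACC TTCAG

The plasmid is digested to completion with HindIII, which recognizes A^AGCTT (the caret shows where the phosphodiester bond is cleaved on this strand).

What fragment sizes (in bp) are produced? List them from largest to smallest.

HindIII sites (AAGCTT) start at positions 6, 61, 87.
HindIII cuts after the first base of each site, so after positions 6, 61, 87.
Circular molecule, 3 cuts → 3 fragments:
  7–61 → 55 bp
  62–87 → 26 bp
  88–115 then 1–6 → 28 + 6 = 34 bp
Sorted largest to smallest: 55, 34, 26 bp.

55, 34, 26 bp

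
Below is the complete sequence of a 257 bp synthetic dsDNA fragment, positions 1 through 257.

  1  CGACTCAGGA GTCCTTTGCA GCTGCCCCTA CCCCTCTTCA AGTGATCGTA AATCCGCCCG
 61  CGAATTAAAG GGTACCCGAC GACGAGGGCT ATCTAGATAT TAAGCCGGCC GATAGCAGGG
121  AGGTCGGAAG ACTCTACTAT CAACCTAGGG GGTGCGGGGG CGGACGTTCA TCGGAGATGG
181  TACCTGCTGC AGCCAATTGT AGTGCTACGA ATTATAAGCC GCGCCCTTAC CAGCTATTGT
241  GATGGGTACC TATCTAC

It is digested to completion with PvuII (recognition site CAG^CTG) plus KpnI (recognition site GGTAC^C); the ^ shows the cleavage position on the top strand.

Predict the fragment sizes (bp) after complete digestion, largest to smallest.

108, 66, 54, 21, 8 bp

The PvuII site (CAGCTG) starts at position 19.
PvuII cuts after base 3 of each site, so after position 21.
KpnI sites (GGTACC) start at positions 71, 179, 245.
KpnI cuts after base 5 of each site (before the last base), so after positions 75, 183, 249.
Combined cut positions: 21, 75, 183, 249.
Linear molecule, 4 cuts → 5 fragments:
  1–21 → 21 bp
  22–75 → 54 bp
  76–183 → 108 bp
  184–249 → 66 bp
  250–257 → 8 bp
Sorted largest to smallest: 108, 66, 54, 21, 8 bp.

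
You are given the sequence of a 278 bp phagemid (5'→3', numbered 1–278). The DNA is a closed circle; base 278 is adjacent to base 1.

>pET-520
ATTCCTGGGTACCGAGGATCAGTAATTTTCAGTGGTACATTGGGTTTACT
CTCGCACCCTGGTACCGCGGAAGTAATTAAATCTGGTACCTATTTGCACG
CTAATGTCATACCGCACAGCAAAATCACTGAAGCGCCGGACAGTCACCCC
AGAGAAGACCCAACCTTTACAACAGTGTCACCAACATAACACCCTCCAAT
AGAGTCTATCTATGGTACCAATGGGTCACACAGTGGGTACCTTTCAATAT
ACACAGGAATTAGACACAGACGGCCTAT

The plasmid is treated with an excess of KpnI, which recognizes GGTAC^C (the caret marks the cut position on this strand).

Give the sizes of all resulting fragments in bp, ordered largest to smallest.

129, 53, 50, 24, 22 bp

KpnI sites (GGTACC) start at positions 8, 61, 85, 214, 236.
KpnI cuts after base 5 of each site (before the last base), so after positions 12, 65, 89, 218, 240.
Circular molecule, 5 cuts → 5 fragments:
  13–65 → 53 bp
  66–89 → 24 bp
  90–218 → 129 bp
  219–240 → 22 bp
  241–278 then 1–12 → 38 + 12 = 50 bp
Sorted largest to smallest: 129, 53, 50, 24, 22 bp.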